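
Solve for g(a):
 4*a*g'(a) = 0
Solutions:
 g(a) = C1


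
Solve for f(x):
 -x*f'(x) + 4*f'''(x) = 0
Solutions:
 f(x) = C1 + Integral(C2*airyai(2^(1/3)*x/2) + C3*airybi(2^(1/3)*x/2), x)


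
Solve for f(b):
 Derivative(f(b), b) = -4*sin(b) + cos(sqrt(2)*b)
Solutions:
 f(b) = C1 + sqrt(2)*sin(sqrt(2)*b)/2 + 4*cos(b)


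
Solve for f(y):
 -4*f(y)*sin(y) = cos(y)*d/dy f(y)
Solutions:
 f(y) = C1*cos(y)^4


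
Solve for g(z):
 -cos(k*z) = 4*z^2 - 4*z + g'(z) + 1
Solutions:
 g(z) = C1 - 4*z^3/3 + 2*z^2 - z - sin(k*z)/k


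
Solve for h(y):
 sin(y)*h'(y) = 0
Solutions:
 h(y) = C1


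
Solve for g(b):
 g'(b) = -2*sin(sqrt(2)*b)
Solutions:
 g(b) = C1 + sqrt(2)*cos(sqrt(2)*b)


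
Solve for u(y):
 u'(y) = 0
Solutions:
 u(y) = C1


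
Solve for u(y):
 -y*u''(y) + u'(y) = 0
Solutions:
 u(y) = C1 + C2*y^2


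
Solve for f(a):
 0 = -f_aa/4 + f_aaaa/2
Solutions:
 f(a) = C1 + C2*a + C3*exp(-sqrt(2)*a/2) + C4*exp(sqrt(2)*a/2)


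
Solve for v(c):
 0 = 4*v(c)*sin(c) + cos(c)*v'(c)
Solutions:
 v(c) = C1*cos(c)^4


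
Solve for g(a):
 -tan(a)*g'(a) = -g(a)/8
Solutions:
 g(a) = C1*sin(a)^(1/8)


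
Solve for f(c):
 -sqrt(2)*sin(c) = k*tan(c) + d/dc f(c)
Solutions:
 f(c) = C1 + k*log(cos(c)) + sqrt(2)*cos(c)


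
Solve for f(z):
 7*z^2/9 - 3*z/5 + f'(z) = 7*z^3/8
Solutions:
 f(z) = C1 + 7*z^4/32 - 7*z^3/27 + 3*z^2/10


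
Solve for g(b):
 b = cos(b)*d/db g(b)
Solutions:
 g(b) = C1 + Integral(b/cos(b), b)


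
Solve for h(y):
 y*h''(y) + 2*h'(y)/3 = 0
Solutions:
 h(y) = C1 + C2*y^(1/3)


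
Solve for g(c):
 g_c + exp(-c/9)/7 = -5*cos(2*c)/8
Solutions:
 g(c) = C1 - 5*sin(2*c)/16 + 9*exp(-c/9)/7


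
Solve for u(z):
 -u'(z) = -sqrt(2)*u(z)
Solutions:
 u(z) = C1*exp(sqrt(2)*z)


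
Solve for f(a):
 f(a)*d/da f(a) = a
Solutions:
 f(a) = -sqrt(C1 + a^2)
 f(a) = sqrt(C1 + a^2)


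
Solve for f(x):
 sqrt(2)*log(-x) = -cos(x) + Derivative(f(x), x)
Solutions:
 f(x) = C1 + sqrt(2)*x*(log(-x) - 1) + sin(x)


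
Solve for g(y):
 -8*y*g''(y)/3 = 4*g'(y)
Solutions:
 g(y) = C1 + C2/sqrt(y)


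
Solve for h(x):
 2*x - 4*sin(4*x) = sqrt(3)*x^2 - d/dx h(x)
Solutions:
 h(x) = C1 + sqrt(3)*x^3/3 - x^2 - cos(4*x)


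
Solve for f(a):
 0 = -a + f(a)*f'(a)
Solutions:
 f(a) = -sqrt(C1 + a^2)
 f(a) = sqrt(C1 + a^2)


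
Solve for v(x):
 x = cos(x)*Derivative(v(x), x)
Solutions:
 v(x) = C1 + Integral(x/cos(x), x)


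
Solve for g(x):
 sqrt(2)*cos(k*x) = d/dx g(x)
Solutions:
 g(x) = C1 + sqrt(2)*sin(k*x)/k


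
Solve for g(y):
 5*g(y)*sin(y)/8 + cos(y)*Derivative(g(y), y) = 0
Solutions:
 g(y) = C1*cos(y)^(5/8)


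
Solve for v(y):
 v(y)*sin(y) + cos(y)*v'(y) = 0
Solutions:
 v(y) = C1*cos(y)


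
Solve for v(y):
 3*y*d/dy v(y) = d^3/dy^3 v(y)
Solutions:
 v(y) = C1 + Integral(C2*airyai(3^(1/3)*y) + C3*airybi(3^(1/3)*y), y)


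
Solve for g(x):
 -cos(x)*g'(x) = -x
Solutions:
 g(x) = C1 + Integral(x/cos(x), x)


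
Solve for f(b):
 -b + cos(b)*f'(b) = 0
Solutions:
 f(b) = C1 + Integral(b/cos(b), b)


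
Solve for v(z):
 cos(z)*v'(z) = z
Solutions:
 v(z) = C1 + Integral(z/cos(z), z)


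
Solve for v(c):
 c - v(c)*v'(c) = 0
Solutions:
 v(c) = -sqrt(C1 + c^2)
 v(c) = sqrt(C1 + c^2)


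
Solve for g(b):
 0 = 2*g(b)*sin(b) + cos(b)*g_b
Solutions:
 g(b) = C1*cos(b)^2


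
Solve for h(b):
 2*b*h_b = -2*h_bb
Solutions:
 h(b) = C1 + C2*erf(sqrt(2)*b/2)


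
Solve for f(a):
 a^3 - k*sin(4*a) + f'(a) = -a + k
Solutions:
 f(a) = C1 - a^4/4 - a^2/2 + a*k - k*cos(4*a)/4


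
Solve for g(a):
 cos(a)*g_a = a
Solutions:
 g(a) = C1 + Integral(a/cos(a), a)


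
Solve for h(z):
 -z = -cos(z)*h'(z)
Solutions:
 h(z) = C1 + Integral(z/cos(z), z)


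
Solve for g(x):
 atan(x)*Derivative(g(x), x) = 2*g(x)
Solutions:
 g(x) = C1*exp(2*Integral(1/atan(x), x))


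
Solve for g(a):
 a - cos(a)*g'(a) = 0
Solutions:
 g(a) = C1 + Integral(a/cos(a), a)


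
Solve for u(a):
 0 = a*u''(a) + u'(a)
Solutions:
 u(a) = C1 + C2*log(a)


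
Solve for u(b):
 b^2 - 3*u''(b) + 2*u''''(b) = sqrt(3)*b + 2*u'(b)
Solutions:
 u(b) = C1 + C2*exp(-2^(1/3)*b*(2^(1/3)/(sqrt(2) + 2)^(1/3) + (sqrt(2) + 2)^(1/3))/4)*sin(2^(1/3)*sqrt(3)*b*(-(sqrt(2) + 2)^(1/3) + 2^(1/3)/(sqrt(2) + 2)^(1/3))/4) + C3*exp(-2^(1/3)*b*(2^(1/3)/(sqrt(2) + 2)^(1/3) + (sqrt(2) + 2)^(1/3))/4)*cos(2^(1/3)*sqrt(3)*b*(-(sqrt(2) + 2)^(1/3) + 2^(1/3)/(sqrt(2) + 2)^(1/3))/4) + C4*exp(2^(1/3)*b*(2^(1/3)/(sqrt(2) + 2)^(1/3) + (sqrt(2) + 2)^(1/3))/2) + b^3/6 - 3*b^2/4 - sqrt(3)*b^2/4 + 3*sqrt(3)*b/4 + 9*b/4


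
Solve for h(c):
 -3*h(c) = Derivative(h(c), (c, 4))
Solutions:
 h(c) = (C1*sin(sqrt(2)*3^(1/4)*c/2) + C2*cos(sqrt(2)*3^(1/4)*c/2))*exp(-sqrt(2)*3^(1/4)*c/2) + (C3*sin(sqrt(2)*3^(1/4)*c/2) + C4*cos(sqrt(2)*3^(1/4)*c/2))*exp(sqrt(2)*3^(1/4)*c/2)


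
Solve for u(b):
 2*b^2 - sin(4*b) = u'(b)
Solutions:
 u(b) = C1 + 2*b^3/3 + cos(4*b)/4


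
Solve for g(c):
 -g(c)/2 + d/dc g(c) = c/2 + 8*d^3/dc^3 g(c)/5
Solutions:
 g(c) = C1*exp(30^(1/3)*c*(30^(1/3)/(sqrt(51) + 9)^(1/3) + (sqrt(51) + 9)^(1/3))/24)*sin(10^(1/3)*3^(1/6)*c*(-3^(2/3)*(sqrt(51) + 9)^(1/3) + 3*10^(1/3)/(sqrt(51) + 9)^(1/3))/24) + C2*exp(30^(1/3)*c*(30^(1/3)/(sqrt(51) + 9)^(1/3) + (sqrt(51) + 9)^(1/3))/24)*cos(10^(1/3)*3^(1/6)*c*(-3^(2/3)*(sqrt(51) + 9)^(1/3) + 3*10^(1/3)/(sqrt(51) + 9)^(1/3))/24) + C3*exp(-30^(1/3)*c*(30^(1/3)/(sqrt(51) + 9)^(1/3) + (sqrt(51) + 9)^(1/3))/12) - c - 2


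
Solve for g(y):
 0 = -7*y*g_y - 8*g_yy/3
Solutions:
 g(y) = C1 + C2*erf(sqrt(21)*y/4)


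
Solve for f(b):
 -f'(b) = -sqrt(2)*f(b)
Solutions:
 f(b) = C1*exp(sqrt(2)*b)


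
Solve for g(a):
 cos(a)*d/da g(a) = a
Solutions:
 g(a) = C1 + Integral(a/cos(a), a)


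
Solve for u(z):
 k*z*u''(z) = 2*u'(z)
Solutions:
 u(z) = C1 + z^(((re(k) + 2)*re(k) + im(k)^2)/(re(k)^2 + im(k)^2))*(C2*sin(2*log(z)*Abs(im(k))/(re(k)^2 + im(k)^2)) + C3*cos(2*log(z)*im(k)/(re(k)^2 + im(k)^2)))


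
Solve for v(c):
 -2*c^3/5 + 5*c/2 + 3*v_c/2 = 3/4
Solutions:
 v(c) = C1 + c^4/15 - 5*c^2/6 + c/2


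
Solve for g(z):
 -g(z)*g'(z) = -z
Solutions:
 g(z) = -sqrt(C1 + z^2)
 g(z) = sqrt(C1 + z^2)


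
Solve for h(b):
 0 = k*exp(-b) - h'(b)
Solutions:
 h(b) = C1 - k*exp(-b)


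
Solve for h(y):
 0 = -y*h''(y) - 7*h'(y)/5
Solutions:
 h(y) = C1 + C2/y^(2/5)


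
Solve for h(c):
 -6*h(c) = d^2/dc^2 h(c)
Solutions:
 h(c) = C1*sin(sqrt(6)*c) + C2*cos(sqrt(6)*c)


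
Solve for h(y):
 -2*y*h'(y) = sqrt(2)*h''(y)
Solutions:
 h(y) = C1 + C2*erf(2^(3/4)*y/2)


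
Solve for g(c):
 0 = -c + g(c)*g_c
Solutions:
 g(c) = -sqrt(C1 + c^2)
 g(c) = sqrt(C1 + c^2)


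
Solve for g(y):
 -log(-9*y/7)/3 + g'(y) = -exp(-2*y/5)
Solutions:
 g(y) = C1 + y*log(-y)/3 + y*(-log(7) - 1 + 2*log(3))/3 + 5*exp(-2*y/5)/2


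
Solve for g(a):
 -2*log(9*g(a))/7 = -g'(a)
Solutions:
 -7*Integral(1/(log(_y) + 2*log(3)), (_y, g(a)))/2 = C1 - a


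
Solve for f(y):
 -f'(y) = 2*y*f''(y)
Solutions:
 f(y) = C1 + C2*sqrt(y)


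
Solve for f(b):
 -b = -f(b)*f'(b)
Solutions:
 f(b) = -sqrt(C1 + b^2)
 f(b) = sqrt(C1 + b^2)


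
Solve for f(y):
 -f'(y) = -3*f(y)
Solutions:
 f(y) = C1*exp(3*y)


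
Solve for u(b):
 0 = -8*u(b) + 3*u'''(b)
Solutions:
 u(b) = C3*exp(2*3^(2/3)*b/3) + (C1*sin(3^(1/6)*b) + C2*cos(3^(1/6)*b))*exp(-3^(2/3)*b/3)


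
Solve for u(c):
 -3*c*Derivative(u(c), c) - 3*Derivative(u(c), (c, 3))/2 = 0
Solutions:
 u(c) = C1 + Integral(C2*airyai(-2^(1/3)*c) + C3*airybi(-2^(1/3)*c), c)


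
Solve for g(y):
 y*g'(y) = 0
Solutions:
 g(y) = C1


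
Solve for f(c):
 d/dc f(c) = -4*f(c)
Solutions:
 f(c) = C1*exp(-4*c)


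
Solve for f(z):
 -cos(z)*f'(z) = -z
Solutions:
 f(z) = C1 + Integral(z/cos(z), z)


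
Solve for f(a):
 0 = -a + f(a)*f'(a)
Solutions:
 f(a) = -sqrt(C1 + a^2)
 f(a) = sqrt(C1 + a^2)


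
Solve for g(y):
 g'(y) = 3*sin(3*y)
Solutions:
 g(y) = C1 - cos(3*y)


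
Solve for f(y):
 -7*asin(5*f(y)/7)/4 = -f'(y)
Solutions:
 Integral(1/asin(5*_y/7), (_y, f(y))) = C1 + 7*y/4


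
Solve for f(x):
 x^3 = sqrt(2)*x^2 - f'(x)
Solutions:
 f(x) = C1 - x^4/4 + sqrt(2)*x^3/3


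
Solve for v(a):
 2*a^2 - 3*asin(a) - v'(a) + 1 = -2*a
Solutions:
 v(a) = C1 + 2*a^3/3 + a^2 - 3*a*asin(a) + a - 3*sqrt(1 - a^2)


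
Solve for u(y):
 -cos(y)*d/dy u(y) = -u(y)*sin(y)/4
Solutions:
 u(y) = C1/cos(y)^(1/4)


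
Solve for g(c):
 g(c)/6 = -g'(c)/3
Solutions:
 g(c) = C1*exp(-c/2)


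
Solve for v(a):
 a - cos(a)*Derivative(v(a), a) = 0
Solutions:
 v(a) = C1 + Integral(a/cos(a), a)


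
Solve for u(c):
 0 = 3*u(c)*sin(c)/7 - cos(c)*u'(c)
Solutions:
 u(c) = C1/cos(c)^(3/7)


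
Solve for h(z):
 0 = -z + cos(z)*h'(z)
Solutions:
 h(z) = C1 + Integral(z/cos(z), z)


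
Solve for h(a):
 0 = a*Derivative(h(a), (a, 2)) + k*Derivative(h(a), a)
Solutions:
 h(a) = C1 + a^(1 - re(k))*(C2*sin(log(a)*Abs(im(k))) + C3*cos(log(a)*im(k)))


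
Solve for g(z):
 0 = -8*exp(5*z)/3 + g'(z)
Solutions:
 g(z) = C1 + 8*exp(5*z)/15


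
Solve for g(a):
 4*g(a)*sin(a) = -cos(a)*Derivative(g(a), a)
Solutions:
 g(a) = C1*cos(a)^4


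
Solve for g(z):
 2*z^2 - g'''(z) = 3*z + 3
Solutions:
 g(z) = C1 + C2*z + C3*z^2 + z^5/30 - z^4/8 - z^3/2


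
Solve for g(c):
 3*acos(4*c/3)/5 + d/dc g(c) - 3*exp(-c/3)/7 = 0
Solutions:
 g(c) = C1 - 3*c*acos(4*c/3)/5 + 3*sqrt(9 - 16*c^2)/20 - 9*exp(-c/3)/7


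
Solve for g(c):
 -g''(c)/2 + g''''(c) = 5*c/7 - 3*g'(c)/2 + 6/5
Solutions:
 g(c) = C1 + C2*exp(6^(1/3)*c*(6^(1/3)/(sqrt(723) + 27)^(1/3) + (sqrt(723) + 27)^(1/3))/12)*sin(2^(1/3)*3^(1/6)*c*(-3^(2/3)*(sqrt(723) + 27)^(1/3) + 3*2^(1/3)/(sqrt(723) + 27)^(1/3))/12) + C3*exp(6^(1/3)*c*(6^(1/3)/(sqrt(723) + 27)^(1/3) + (sqrt(723) + 27)^(1/3))/12)*cos(2^(1/3)*3^(1/6)*c*(-3^(2/3)*(sqrt(723) + 27)^(1/3) + 3*2^(1/3)/(sqrt(723) + 27)^(1/3))/12) + C4*exp(-6^(1/3)*c*(6^(1/3)/(sqrt(723) + 27)^(1/3) + (sqrt(723) + 27)^(1/3))/6) + 5*c^2/21 + 302*c/315


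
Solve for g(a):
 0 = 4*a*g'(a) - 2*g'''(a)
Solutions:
 g(a) = C1 + Integral(C2*airyai(2^(1/3)*a) + C3*airybi(2^(1/3)*a), a)


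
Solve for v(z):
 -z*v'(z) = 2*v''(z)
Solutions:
 v(z) = C1 + C2*erf(z/2)


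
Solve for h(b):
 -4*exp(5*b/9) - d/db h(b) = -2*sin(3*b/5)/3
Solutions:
 h(b) = C1 - 36*exp(5*b/9)/5 - 10*cos(3*b/5)/9


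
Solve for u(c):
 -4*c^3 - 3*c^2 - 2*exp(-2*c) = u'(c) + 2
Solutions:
 u(c) = C1 - c^4 - c^3 - 2*c + exp(-2*c)


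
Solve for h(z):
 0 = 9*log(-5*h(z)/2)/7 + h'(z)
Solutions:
 7*Integral(1/(log(-_y) - log(2) + log(5)), (_y, h(z)))/9 = C1 - z


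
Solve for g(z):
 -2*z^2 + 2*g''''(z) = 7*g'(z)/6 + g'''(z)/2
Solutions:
 g(z) = C1 + C2*exp(z*(-(12*sqrt(1771) + 505)^(1/3) - 1/(12*sqrt(1771) + 505)^(1/3) + 2)/24)*sin(sqrt(3)*z*(-(12*sqrt(1771) + 505)^(1/3) + (12*sqrt(1771) + 505)^(-1/3))/24) + C3*exp(z*(-(12*sqrt(1771) + 505)^(1/3) - 1/(12*sqrt(1771) + 505)^(1/3) + 2)/24)*cos(sqrt(3)*z*(-(12*sqrt(1771) + 505)^(1/3) + (12*sqrt(1771) + 505)^(-1/3))/24) + C4*exp(z*((12*sqrt(1771) + 505)^(-1/3) + 1 + (12*sqrt(1771) + 505)^(1/3))/12) - 4*z^3/7 + 72*z/49


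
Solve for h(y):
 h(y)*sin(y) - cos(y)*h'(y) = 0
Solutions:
 h(y) = C1/cos(y)


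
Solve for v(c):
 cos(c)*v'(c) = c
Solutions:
 v(c) = C1 + Integral(c/cos(c), c)


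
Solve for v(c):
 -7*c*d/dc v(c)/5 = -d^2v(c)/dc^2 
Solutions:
 v(c) = C1 + C2*erfi(sqrt(70)*c/10)


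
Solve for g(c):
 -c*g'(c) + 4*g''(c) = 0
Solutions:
 g(c) = C1 + C2*erfi(sqrt(2)*c/4)


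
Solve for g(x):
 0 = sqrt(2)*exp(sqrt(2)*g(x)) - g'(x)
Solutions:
 g(x) = sqrt(2)*(2*log(-1/(C1 + sqrt(2)*x)) - log(2))/4


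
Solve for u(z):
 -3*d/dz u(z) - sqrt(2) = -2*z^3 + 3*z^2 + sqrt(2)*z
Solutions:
 u(z) = C1 + z^4/6 - z^3/3 - sqrt(2)*z^2/6 - sqrt(2)*z/3


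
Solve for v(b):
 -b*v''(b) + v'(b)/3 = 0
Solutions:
 v(b) = C1 + C2*b^(4/3)


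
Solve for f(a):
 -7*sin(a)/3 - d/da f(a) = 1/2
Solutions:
 f(a) = C1 - a/2 + 7*cos(a)/3


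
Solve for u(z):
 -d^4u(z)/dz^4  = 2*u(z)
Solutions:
 u(z) = (C1*sin(2^(3/4)*z/2) + C2*cos(2^(3/4)*z/2))*exp(-2^(3/4)*z/2) + (C3*sin(2^(3/4)*z/2) + C4*cos(2^(3/4)*z/2))*exp(2^(3/4)*z/2)


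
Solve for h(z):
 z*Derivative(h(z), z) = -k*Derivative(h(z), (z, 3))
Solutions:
 h(z) = C1 + Integral(C2*airyai(z*(-1/k)^(1/3)) + C3*airybi(z*(-1/k)^(1/3)), z)


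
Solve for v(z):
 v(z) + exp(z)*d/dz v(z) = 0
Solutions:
 v(z) = C1*exp(exp(-z))


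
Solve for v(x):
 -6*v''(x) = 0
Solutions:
 v(x) = C1 + C2*x


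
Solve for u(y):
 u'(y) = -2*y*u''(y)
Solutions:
 u(y) = C1 + C2*sqrt(y)


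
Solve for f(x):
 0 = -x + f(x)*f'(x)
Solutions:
 f(x) = -sqrt(C1 + x^2)
 f(x) = sqrt(C1 + x^2)


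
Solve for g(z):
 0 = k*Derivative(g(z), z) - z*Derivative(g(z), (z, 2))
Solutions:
 g(z) = C1 + z^(re(k) + 1)*(C2*sin(log(z)*Abs(im(k))) + C3*cos(log(z)*im(k)))


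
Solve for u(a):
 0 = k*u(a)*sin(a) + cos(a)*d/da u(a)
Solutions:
 u(a) = C1*exp(k*log(cos(a)))


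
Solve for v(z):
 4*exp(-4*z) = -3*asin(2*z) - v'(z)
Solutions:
 v(z) = C1 - 3*z*asin(2*z) - 3*sqrt(1 - 4*z^2)/2 + exp(-4*z)


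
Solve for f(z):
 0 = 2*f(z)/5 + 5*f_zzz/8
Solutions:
 f(z) = C3*exp(-2*10^(1/3)*z/5) + (C1*sin(10^(1/3)*sqrt(3)*z/5) + C2*cos(10^(1/3)*sqrt(3)*z/5))*exp(10^(1/3)*z/5)


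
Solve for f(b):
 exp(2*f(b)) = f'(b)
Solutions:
 f(b) = log(-sqrt(-1/(C1 + b))) - log(2)/2
 f(b) = log(-1/(C1 + b))/2 - log(2)/2


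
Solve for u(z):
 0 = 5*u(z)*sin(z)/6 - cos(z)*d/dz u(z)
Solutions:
 u(z) = C1/cos(z)^(5/6)


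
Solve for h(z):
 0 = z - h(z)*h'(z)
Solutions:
 h(z) = -sqrt(C1 + z^2)
 h(z) = sqrt(C1 + z^2)


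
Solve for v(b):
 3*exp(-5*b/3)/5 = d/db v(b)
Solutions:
 v(b) = C1 - 9*exp(-5*b/3)/25


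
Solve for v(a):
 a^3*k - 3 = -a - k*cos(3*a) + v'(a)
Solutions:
 v(a) = C1 + a^4*k/4 + a^2/2 - 3*a + k*sin(3*a)/3


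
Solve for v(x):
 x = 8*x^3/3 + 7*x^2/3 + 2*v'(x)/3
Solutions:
 v(x) = C1 - x^4 - 7*x^3/6 + 3*x^2/4


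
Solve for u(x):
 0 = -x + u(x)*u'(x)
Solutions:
 u(x) = -sqrt(C1 + x^2)
 u(x) = sqrt(C1 + x^2)


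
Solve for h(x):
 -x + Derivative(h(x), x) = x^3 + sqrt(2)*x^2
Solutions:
 h(x) = C1 + x^4/4 + sqrt(2)*x^3/3 + x^2/2


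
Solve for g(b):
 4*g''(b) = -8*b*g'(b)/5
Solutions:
 g(b) = C1 + C2*erf(sqrt(5)*b/5)


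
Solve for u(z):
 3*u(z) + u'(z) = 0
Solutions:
 u(z) = C1*exp(-3*z)


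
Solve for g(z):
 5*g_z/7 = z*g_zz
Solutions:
 g(z) = C1 + C2*z^(12/7)


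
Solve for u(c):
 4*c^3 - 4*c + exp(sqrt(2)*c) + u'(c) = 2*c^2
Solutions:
 u(c) = C1 - c^4 + 2*c^3/3 + 2*c^2 - sqrt(2)*exp(sqrt(2)*c)/2


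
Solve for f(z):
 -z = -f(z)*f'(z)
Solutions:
 f(z) = -sqrt(C1 + z^2)
 f(z) = sqrt(C1 + z^2)


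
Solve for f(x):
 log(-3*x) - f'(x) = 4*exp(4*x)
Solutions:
 f(x) = C1 + x*log(-x) + x*(-1 + log(3)) - exp(4*x)


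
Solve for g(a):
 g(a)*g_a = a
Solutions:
 g(a) = -sqrt(C1 + a^2)
 g(a) = sqrt(C1 + a^2)


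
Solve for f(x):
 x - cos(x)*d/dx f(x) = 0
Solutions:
 f(x) = C1 + Integral(x/cos(x), x)


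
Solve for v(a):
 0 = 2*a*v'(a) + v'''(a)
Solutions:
 v(a) = C1 + Integral(C2*airyai(-2^(1/3)*a) + C3*airybi(-2^(1/3)*a), a)


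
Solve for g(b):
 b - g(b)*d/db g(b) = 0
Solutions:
 g(b) = -sqrt(C1 + b^2)
 g(b) = sqrt(C1 + b^2)


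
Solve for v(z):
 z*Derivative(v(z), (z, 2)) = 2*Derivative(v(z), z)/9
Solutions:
 v(z) = C1 + C2*z^(11/9)


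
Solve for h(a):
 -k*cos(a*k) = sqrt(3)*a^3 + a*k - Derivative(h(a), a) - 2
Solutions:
 h(a) = C1 + sqrt(3)*a^4/4 + a^2*k/2 - 2*a + sin(a*k)


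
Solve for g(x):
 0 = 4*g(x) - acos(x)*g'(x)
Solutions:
 g(x) = C1*exp(4*Integral(1/acos(x), x))


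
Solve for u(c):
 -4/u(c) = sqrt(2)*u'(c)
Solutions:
 u(c) = -sqrt(C1 - 4*sqrt(2)*c)
 u(c) = sqrt(C1 - 4*sqrt(2)*c)


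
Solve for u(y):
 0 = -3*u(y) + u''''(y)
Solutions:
 u(y) = C1*exp(-3^(1/4)*y) + C2*exp(3^(1/4)*y) + C3*sin(3^(1/4)*y) + C4*cos(3^(1/4)*y)


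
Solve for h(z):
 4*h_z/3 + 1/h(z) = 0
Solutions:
 h(z) = -sqrt(C1 - 6*z)/2
 h(z) = sqrt(C1 - 6*z)/2


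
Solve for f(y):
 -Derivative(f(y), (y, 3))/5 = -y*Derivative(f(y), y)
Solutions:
 f(y) = C1 + Integral(C2*airyai(5^(1/3)*y) + C3*airybi(5^(1/3)*y), y)


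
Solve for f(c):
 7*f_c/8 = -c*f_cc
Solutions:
 f(c) = C1 + C2*c^(1/8)


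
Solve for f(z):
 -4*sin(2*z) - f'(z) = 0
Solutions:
 f(z) = C1 + 2*cos(2*z)


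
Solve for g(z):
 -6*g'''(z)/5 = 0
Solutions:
 g(z) = C1 + C2*z + C3*z^2


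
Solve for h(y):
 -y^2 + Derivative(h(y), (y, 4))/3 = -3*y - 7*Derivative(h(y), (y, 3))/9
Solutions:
 h(y) = C1 + C2*y + C3*y^2 + C4*exp(-7*y/3) + 3*y^5/140 - 81*y^4/392 + 243*y^3/686


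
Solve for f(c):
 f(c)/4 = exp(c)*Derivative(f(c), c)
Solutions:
 f(c) = C1*exp(-exp(-c)/4)


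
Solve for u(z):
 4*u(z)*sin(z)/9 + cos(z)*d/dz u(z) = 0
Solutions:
 u(z) = C1*cos(z)^(4/9)


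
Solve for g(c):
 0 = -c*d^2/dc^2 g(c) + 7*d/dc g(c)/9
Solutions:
 g(c) = C1 + C2*c^(16/9)


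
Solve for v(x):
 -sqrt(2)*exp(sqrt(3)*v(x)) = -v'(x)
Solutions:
 v(x) = sqrt(3)*(2*log(-1/(C1 + sqrt(2)*x)) - log(3))/6


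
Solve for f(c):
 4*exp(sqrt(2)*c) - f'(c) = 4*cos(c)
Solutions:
 f(c) = C1 + 2*sqrt(2)*exp(sqrt(2)*c) - 4*sin(c)


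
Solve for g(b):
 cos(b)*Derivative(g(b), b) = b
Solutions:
 g(b) = C1 + Integral(b/cos(b), b)


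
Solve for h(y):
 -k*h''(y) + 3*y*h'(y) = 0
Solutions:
 h(y) = C1 + C2*erf(sqrt(6)*y*sqrt(-1/k)/2)/sqrt(-1/k)


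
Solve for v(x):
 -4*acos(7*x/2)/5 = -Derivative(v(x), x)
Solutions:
 v(x) = C1 + 4*x*acos(7*x/2)/5 - 4*sqrt(4 - 49*x^2)/35


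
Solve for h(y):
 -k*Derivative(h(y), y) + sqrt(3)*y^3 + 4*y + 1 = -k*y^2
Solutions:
 h(y) = C1 + y^3/3 + sqrt(3)*y^4/(4*k) + 2*y^2/k + y/k


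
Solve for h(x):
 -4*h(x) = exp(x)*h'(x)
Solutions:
 h(x) = C1*exp(4*exp(-x))


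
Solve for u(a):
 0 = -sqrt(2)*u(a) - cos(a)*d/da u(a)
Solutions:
 u(a) = C1*(sin(a) - 1)^(sqrt(2)/2)/(sin(a) + 1)^(sqrt(2)/2)


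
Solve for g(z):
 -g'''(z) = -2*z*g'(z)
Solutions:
 g(z) = C1 + Integral(C2*airyai(2^(1/3)*z) + C3*airybi(2^(1/3)*z), z)


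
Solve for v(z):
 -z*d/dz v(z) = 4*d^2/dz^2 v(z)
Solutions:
 v(z) = C1 + C2*erf(sqrt(2)*z/4)


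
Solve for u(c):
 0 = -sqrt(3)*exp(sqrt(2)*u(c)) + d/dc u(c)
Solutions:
 u(c) = sqrt(2)*(2*log(-1/(C1 + sqrt(3)*c)) - log(2))/4


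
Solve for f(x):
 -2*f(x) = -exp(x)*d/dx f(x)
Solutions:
 f(x) = C1*exp(-2*exp(-x))


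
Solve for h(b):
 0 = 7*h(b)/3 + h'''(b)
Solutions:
 h(b) = C3*exp(-3^(2/3)*7^(1/3)*b/3) + (C1*sin(3^(1/6)*7^(1/3)*b/2) + C2*cos(3^(1/6)*7^(1/3)*b/2))*exp(3^(2/3)*7^(1/3)*b/6)


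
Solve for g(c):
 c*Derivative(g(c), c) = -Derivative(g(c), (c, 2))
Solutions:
 g(c) = C1 + C2*erf(sqrt(2)*c/2)


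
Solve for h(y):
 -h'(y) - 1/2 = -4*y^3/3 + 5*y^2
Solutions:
 h(y) = C1 + y^4/3 - 5*y^3/3 - y/2


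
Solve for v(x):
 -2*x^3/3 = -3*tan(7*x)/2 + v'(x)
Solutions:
 v(x) = C1 - x^4/6 - 3*log(cos(7*x))/14


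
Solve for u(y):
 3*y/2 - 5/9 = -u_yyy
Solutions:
 u(y) = C1 + C2*y + C3*y^2 - y^4/16 + 5*y^3/54


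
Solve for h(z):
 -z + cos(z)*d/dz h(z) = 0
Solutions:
 h(z) = C1 + Integral(z/cos(z), z)


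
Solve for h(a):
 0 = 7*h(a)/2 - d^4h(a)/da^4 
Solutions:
 h(a) = C1*exp(-2^(3/4)*7^(1/4)*a/2) + C2*exp(2^(3/4)*7^(1/4)*a/2) + C3*sin(2^(3/4)*7^(1/4)*a/2) + C4*cos(2^(3/4)*7^(1/4)*a/2)


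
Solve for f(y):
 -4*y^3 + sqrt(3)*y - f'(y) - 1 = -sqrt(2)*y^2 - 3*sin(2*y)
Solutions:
 f(y) = C1 - y^4 + sqrt(2)*y^3/3 + sqrt(3)*y^2/2 - y - 3*cos(2*y)/2


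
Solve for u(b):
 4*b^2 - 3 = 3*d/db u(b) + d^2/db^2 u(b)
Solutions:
 u(b) = C1 + C2*exp(-3*b) + 4*b^3/9 - 4*b^2/9 - 19*b/27


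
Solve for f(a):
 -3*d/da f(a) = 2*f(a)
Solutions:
 f(a) = C1*exp(-2*a/3)


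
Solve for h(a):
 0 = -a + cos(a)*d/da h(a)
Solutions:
 h(a) = C1 + Integral(a/cos(a), a)


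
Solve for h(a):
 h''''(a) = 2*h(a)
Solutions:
 h(a) = C1*exp(-2^(1/4)*a) + C2*exp(2^(1/4)*a) + C3*sin(2^(1/4)*a) + C4*cos(2^(1/4)*a)


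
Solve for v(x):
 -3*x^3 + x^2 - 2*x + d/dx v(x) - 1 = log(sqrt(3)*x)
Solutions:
 v(x) = C1 + 3*x^4/4 - x^3/3 + x^2 + x*log(x) + x*log(3)/2


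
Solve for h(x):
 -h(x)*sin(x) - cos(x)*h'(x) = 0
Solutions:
 h(x) = C1*cos(x)


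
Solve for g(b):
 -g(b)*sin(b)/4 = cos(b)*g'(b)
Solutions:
 g(b) = C1*cos(b)^(1/4)


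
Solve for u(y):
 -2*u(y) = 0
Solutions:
 u(y) = 0


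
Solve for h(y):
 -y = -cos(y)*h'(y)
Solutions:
 h(y) = C1 + Integral(y/cos(y), y)


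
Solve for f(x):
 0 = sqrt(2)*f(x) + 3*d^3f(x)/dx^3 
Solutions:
 f(x) = C3*exp(-2^(1/6)*3^(2/3)*x/3) + (C1*sin(6^(1/6)*x/2) + C2*cos(6^(1/6)*x/2))*exp(2^(1/6)*3^(2/3)*x/6)


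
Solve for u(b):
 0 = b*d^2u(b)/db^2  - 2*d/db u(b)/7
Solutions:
 u(b) = C1 + C2*b^(9/7)


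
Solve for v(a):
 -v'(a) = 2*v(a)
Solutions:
 v(a) = C1*exp(-2*a)


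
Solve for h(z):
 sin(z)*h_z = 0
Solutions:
 h(z) = C1


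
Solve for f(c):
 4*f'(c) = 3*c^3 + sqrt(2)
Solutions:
 f(c) = C1 + 3*c^4/16 + sqrt(2)*c/4


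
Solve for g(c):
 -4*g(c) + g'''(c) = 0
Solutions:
 g(c) = C3*exp(2^(2/3)*c) + (C1*sin(2^(2/3)*sqrt(3)*c/2) + C2*cos(2^(2/3)*sqrt(3)*c/2))*exp(-2^(2/3)*c/2)


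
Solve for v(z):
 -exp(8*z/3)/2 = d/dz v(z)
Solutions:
 v(z) = C1 - 3*exp(8*z/3)/16


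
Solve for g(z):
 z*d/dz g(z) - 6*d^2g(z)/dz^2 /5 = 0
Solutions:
 g(z) = C1 + C2*erfi(sqrt(15)*z/6)


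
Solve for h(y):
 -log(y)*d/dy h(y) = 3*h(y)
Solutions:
 h(y) = C1*exp(-3*li(y))


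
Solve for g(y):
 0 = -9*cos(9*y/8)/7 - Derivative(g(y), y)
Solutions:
 g(y) = C1 - 8*sin(9*y/8)/7


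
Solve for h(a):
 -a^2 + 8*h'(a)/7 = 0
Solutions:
 h(a) = C1 + 7*a^3/24


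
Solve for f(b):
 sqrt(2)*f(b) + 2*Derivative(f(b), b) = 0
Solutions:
 f(b) = C1*exp(-sqrt(2)*b/2)


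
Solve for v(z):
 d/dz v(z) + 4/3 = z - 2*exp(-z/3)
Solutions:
 v(z) = C1 + z^2/2 - 4*z/3 + 6*exp(-z/3)


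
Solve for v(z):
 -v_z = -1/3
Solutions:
 v(z) = C1 + z/3


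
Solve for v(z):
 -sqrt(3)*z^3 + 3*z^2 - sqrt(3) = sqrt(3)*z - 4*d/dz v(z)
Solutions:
 v(z) = C1 + sqrt(3)*z^4/16 - z^3/4 + sqrt(3)*z^2/8 + sqrt(3)*z/4


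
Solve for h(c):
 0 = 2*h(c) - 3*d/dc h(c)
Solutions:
 h(c) = C1*exp(2*c/3)


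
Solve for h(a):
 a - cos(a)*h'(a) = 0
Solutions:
 h(a) = C1 + Integral(a/cos(a), a)


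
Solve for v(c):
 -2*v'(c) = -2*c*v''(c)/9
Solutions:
 v(c) = C1 + C2*c^10


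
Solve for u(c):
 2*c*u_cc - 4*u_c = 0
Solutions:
 u(c) = C1 + C2*c^3


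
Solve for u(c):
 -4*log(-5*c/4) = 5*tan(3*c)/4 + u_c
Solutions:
 u(c) = C1 - 4*c*log(-c) - 4*c*log(5) + 4*c + 8*c*log(2) + 5*log(cos(3*c))/12


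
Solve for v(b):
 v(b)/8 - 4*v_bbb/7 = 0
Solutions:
 v(b) = C3*exp(14^(1/3)*b/4) + (C1*sin(14^(1/3)*sqrt(3)*b/8) + C2*cos(14^(1/3)*sqrt(3)*b/8))*exp(-14^(1/3)*b/8)


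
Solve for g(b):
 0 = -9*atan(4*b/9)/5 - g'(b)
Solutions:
 g(b) = C1 - 9*b*atan(4*b/9)/5 + 81*log(16*b^2 + 81)/40


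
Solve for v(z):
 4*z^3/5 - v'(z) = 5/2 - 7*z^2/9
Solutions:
 v(z) = C1 + z^4/5 + 7*z^3/27 - 5*z/2


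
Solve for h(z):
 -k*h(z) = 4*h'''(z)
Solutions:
 h(z) = C1*exp(2^(1/3)*z*(-k)^(1/3)/2) + C2*exp(2^(1/3)*z*(-k)^(1/3)*(-1 + sqrt(3)*I)/4) + C3*exp(-2^(1/3)*z*(-k)^(1/3)*(1 + sqrt(3)*I)/4)


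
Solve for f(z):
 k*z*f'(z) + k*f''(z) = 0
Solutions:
 f(z) = C1 + C2*erf(sqrt(2)*z/2)


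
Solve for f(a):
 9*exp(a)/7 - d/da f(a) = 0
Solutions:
 f(a) = C1 + 9*exp(a)/7


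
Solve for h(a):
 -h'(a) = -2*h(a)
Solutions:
 h(a) = C1*exp(2*a)


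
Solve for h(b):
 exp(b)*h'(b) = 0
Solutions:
 h(b) = C1


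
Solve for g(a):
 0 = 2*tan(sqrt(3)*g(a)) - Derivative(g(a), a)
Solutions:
 g(a) = sqrt(3)*(pi - asin(C1*exp(2*sqrt(3)*a)))/3
 g(a) = sqrt(3)*asin(C1*exp(2*sqrt(3)*a))/3


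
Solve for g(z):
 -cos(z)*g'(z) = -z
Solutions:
 g(z) = C1 + Integral(z/cos(z), z)


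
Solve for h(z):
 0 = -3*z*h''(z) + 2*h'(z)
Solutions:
 h(z) = C1 + C2*z^(5/3)


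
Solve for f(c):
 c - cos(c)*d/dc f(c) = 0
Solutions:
 f(c) = C1 + Integral(c/cos(c), c)


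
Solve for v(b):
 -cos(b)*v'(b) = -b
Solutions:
 v(b) = C1 + Integral(b/cos(b), b)


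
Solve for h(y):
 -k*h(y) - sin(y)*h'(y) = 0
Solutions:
 h(y) = C1*exp(k*(-log(cos(y) - 1) + log(cos(y) + 1))/2)


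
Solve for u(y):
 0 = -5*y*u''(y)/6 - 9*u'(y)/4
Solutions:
 u(y) = C1 + C2/y^(17/10)


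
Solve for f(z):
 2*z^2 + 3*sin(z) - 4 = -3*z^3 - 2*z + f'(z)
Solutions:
 f(z) = C1 + 3*z^4/4 + 2*z^3/3 + z^2 - 4*z - 3*cos(z)


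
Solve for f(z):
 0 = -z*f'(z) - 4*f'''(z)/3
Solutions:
 f(z) = C1 + Integral(C2*airyai(-6^(1/3)*z/2) + C3*airybi(-6^(1/3)*z/2), z)


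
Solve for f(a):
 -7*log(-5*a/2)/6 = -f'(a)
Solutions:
 f(a) = C1 + 7*a*log(-a)/6 + 7*a*(-1 - log(2) + log(5))/6


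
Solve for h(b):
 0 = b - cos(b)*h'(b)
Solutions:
 h(b) = C1 + Integral(b/cos(b), b)


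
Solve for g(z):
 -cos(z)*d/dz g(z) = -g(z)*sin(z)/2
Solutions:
 g(z) = C1/sqrt(cos(z))


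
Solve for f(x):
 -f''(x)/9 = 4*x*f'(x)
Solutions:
 f(x) = C1 + C2*erf(3*sqrt(2)*x)


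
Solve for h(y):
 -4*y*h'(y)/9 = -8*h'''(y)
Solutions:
 h(y) = C1 + Integral(C2*airyai(12^(1/3)*y/6) + C3*airybi(12^(1/3)*y/6), y)


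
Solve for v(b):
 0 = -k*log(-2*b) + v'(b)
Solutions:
 v(b) = C1 + b*k*log(-b) + b*k*(-1 + log(2))


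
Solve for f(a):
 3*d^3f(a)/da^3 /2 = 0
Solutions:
 f(a) = C1 + C2*a + C3*a^2


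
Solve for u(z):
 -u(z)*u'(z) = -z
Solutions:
 u(z) = -sqrt(C1 + z^2)
 u(z) = sqrt(C1 + z^2)


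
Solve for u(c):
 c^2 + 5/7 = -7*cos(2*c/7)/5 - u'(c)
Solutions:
 u(c) = C1 - c^3/3 - 5*c/7 - 49*sin(c/7)*cos(c/7)/5


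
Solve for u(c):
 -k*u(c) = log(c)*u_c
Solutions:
 u(c) = C1*exp(-k*li(c))


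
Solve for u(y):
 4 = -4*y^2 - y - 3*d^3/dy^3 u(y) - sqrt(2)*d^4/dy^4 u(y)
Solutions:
 u(y) = C1 + C2*y + C3*y^2 + C4*exp(-3*sqrt(2)*y/2) - y^5/45 + y^4*(-3 + 8*sqrt(2))/216 + y^3*(-52 + 3*sqrt(2))/162


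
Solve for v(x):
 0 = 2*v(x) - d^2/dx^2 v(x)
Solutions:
 v(x) = C1*exp(-sqrt(2)*x) + C2*exp(sqrt(2)*x)


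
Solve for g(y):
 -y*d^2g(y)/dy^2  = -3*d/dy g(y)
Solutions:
 g(y) = C1 + C2*y^4


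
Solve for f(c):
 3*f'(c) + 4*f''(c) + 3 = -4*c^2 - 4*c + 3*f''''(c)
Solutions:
 f(c) = C1 + C2*exp(-2^(1/3)*c*(8/(sqrt(473) + 27)^(1/3) + 2^(1/3)*(sqrt(473) + 27)^(1/3))/12)*sin(2^(1/3)*sqrt(3)*c*(-2^(1/3)*(sqrt(473) + 27)^(1/3) + 8/(sqrt(473) + 27)^(1/3))/12) + C3*exp(-2^(1/3)*c*(8/(sqrt(473) + 27)^(1/3) + 2^(1/3)*(sqrt(473) + 27)^(1/3))/12)*cos(2^(1/3)*sqrt(3)*c*(-2^(1/3)*(sqrt(473) + 27)^(1/3) + 8/(sqrt(473) + 27)^(1/3))/12) + C4*exp(2^(1/3)*c*(8/(sqrt(473) + 27)^(1/3) + 2^(1/3)*(sqrt(473) + 27)^(1/3))/6) - 4*c^3/9 + 10*c^2/9 - 107*c/27


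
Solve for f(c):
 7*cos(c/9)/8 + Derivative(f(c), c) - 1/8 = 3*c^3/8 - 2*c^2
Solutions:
 f(c) = C1 + 3*c^4/32 - 2*c^3/3 + c/8 - 63*sin(c/9)/8


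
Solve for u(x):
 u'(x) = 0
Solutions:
 u(x) = C1


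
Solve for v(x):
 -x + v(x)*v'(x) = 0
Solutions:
 v(x) = -sqrt(C1 + x^2)
 v(x) = sqrt(C1 + x^2)


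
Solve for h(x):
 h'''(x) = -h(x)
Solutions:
 h(x) = C3*exp(-x) + (C1*sin(sqrt(3)*x/2) + C2*cos(sqrt(3)*x/2))*exp(x/2)


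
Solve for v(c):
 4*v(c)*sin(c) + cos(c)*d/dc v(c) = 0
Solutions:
 v(c) = C1*cos(c)^4


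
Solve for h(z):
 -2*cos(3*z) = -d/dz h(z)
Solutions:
 h(z) = C1 + 2*sin(3*z)/3


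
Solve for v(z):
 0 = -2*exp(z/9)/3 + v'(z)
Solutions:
 v(z) = C1 + 6*exp(z/9)


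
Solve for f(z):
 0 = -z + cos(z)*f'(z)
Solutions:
 f(z) = C1 + Integral(z/cos(z), z)


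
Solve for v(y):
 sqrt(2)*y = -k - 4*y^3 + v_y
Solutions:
 v(y) = C1 + k*y + y^4 + sqrt(2)*y^2/2


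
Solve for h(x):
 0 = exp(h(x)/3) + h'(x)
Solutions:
 h(x) = 3*log(1/(C1 + x)) + 3*log(3)


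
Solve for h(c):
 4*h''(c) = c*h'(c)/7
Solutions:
 h(c) = C1 + C2*erfi(sqrt(14)*c/28)


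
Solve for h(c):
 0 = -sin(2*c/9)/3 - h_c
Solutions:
 h(c) = C1 + 3*cos(2*c/9)/2


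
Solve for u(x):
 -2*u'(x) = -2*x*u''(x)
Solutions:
 u(x) = C1 + C2*x^2


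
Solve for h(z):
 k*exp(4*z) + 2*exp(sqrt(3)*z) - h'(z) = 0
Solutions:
 h(z) = C1 + k*exp(4*z)/4 + 2*sqrt(3)*exp(sqrt(3)*z)/3


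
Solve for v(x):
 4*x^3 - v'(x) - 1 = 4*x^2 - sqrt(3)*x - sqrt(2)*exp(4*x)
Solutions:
 v(x) = C1 + x^4 - 4*x^3/3 + sqrt(3)*x^2/2 - x + sqrt(2)*exp(4*x)/4


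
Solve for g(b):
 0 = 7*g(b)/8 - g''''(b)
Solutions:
 g(b) = C1*exp(-14^(1/4)*b/2) + C2*exp(14^(1/4)*b/2) + C3*sin(14^(1/4)*b/2) + C4*cos(14^(1/4)*b/2)


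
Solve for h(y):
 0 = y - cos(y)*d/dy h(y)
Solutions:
 h(y) = C1 + Integral(y/cos(y), y)


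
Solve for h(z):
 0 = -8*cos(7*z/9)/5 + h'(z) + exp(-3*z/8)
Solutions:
 h(z) = C1 + 72*sin(7*z/9)/35 + 8*exp(-3*z/8)/3


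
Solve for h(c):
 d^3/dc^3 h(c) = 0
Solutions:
 h(c) = C1 + C2*c + C3*c^2


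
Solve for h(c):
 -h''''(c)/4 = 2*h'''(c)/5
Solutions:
 h(c) = C1 + C2*c + C3*c^2 + C4*exp(-8*c/5)


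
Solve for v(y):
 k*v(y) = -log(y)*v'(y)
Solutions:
 v(y) = C1*exp(-k*li(y))


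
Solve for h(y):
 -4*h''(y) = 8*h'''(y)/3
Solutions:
 h(y) = C1 + C2*y + C3*exp(-3*y/2)


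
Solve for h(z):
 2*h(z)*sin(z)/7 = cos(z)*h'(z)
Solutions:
 h(z) = C1/cos(z)^(2/7)


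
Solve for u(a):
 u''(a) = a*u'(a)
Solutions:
 u(a) = C1 + C2*erfi(sqrt(2)*a/2)


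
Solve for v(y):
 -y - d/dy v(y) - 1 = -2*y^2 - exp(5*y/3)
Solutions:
 v(y) = C1 + 2*y^3/3 - y^2/2 - y + 3*exp(5*y/3)/5


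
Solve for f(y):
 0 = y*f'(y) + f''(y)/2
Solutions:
 f(y) = C1 + C2*erf(y)


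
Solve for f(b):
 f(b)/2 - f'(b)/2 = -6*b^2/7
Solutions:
 f(b) = C1*exp(b) - 12*b^2/7 - 24*b/7 - 24/7


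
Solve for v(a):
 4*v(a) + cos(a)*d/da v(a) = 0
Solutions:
 v(a) = C1*(sin(a)^2 - 2*sin(a) + 1)/(sin(a)^2 + 2*sin(a) + 1)


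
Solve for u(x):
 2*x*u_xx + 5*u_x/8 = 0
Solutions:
 u(x) = C1 + C2*x^(11/16)


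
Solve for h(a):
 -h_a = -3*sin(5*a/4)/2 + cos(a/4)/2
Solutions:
 h(a) = C1 - 2*sin(a/4) - 6*cos(5*a/4)/5


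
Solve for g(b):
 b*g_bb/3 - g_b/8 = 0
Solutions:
 g(b) = C1 + C2*b^(11/8)


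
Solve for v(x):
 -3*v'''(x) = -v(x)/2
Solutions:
 v(x) = C3*exp(6^(2/3)*x/6) + (C1*sin(2^(2/3)*3^(1/6)*x/4) + C2*cos(2^(2/3)*3^(1/6)*x/4))*exp(-6^(2/3)*x/12)


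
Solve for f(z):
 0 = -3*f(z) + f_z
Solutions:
 f(z) = C1*exp(3*z)


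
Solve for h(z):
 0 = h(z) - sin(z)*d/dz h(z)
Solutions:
 h(z) = C1*sqrt(cos(z) - 1)/sqrt(cos(z) + 1)


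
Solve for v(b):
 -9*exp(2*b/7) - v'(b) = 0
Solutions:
 v(b) = C1 - 63*exp(2*b/7)/2


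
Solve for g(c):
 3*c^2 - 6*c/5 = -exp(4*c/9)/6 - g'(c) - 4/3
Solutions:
 g(c) = C1 - c^3 + 3*c^2/5 - 4*c/3 - 3*exp(4*c/9)/8


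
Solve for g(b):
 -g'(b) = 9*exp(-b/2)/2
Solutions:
 g(b) = C1 + 9*exp(-b/2)


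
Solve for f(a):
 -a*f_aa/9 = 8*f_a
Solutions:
 f(a) = C1 + C2/a^71


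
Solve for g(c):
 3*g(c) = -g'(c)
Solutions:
 g(c) = C1*exp(-3*c)


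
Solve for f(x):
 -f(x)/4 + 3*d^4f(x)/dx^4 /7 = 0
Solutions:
 f(x) = C1*exp(-sqrt(2)*3^(3/4)*7^(1/4)*x/6) + C2*exp(sqrt(2)*3^(3/4)*7^(1/4)*x/6) + C3*sin(sqrt(2)*3^(3/4)*7^(1/4)*x/6) + C4*cos(sqrt(2)*3^(3/4)*7^(1/4)*x/6)


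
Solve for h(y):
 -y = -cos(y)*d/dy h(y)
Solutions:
 h(y) = C1 + Integral(y/cos(y), y)


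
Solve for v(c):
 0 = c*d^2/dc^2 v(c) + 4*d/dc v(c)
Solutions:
 v(c) = C1 + C2/c^3


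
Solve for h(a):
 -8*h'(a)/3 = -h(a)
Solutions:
 h(a) = C1*exp(3*a/8)


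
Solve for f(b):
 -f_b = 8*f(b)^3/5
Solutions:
 f(b) = -sqrt(10)*sqrt(-1/(C1 - 8*b))/2
 f(b) = sqrt(10)*sqrt(-1/(C1 - 8*b))/2


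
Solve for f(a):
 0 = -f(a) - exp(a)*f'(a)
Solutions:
 f(a) = C1*exp(exp(-a))


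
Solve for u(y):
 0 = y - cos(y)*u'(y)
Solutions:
 u(y) = C1 + Integral(y/cos(y), y)


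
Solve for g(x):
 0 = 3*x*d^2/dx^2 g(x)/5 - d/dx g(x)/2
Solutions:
 g(x) = C1 + C2*x^(11/6)


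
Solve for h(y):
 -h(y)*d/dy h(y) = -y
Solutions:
 h(y) = -sqrt(C1 + y^2)
 h(y) = sqrt(C1 + y^2)


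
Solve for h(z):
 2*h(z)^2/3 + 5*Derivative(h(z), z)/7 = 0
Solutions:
 h(z) = 15/(C1 + 14*z)


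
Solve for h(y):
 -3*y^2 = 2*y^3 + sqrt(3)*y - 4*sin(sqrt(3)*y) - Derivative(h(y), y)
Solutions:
 h(y) = C1 + y^4/2 + y^3 + sqrt(3)*y^2/2 + 4*sqrt(3)*cos(sqrt(3)*y)/3


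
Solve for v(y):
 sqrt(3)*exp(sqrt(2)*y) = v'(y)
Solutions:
 v(y) = C1 + sqrt(6)*exp(sqrt(2)*y)/2


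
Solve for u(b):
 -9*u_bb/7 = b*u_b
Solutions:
 u(b) = C1 + C2*erf(sqrt(14)*b/6)


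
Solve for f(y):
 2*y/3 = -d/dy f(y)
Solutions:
 f(y) = C1 - y^2/3


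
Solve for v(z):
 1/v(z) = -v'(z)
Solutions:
 v(z) = -sqrt(C1 - 2*z)
 v(z) = sqrt(C1 - 2*z)


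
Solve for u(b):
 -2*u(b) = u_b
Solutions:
 u(b) = C1*exp(-2*b)


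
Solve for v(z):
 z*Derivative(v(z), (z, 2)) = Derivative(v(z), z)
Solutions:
 v(z) = C1 + C2*z^2


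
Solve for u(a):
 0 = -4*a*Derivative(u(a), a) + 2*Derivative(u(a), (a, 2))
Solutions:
 u(a) = C1 + C2*erfi(a)


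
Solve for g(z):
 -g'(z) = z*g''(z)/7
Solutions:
 g(z) = C1 + C2/z^6


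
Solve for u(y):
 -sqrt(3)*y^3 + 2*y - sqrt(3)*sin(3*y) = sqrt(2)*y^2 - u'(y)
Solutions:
 u(y) = C1 + sqrt(3)*y^4/4 + sqrt(2)*y^3/3 - y^2 - sqrt(3)*cos(3*y)/3


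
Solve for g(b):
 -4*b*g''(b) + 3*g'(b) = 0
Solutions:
 g(b) = C1 + C2*b^(7/4)


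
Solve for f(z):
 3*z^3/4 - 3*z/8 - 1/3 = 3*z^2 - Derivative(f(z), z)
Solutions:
 f(z) = C1 - 3*z^4/16 + z^3 + 3*z^2/16 + z/3


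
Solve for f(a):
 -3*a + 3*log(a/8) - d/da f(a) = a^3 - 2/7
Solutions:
 f(a) = C1 - a^4/4 - 3*a^2/2 + 3*a*log(a) - 9*a*log(2) - 19*a/7


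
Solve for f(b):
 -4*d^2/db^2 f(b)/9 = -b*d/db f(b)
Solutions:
 f(b) = C1 + C2*erfi(3*sqrt(2)*b/4)


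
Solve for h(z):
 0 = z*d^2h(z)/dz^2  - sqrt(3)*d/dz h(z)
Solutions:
 h(z) = C1 + C2*z^(1 + sqrt(3))


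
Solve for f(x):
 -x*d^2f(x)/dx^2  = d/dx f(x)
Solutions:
 f(x) = C1 + C2*log(x)


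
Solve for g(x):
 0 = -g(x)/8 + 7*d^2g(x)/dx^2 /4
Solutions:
 g(x) = C1*exp(-sqrt(14)*x/14) + C2*exp(sqrt(14)*x/14)


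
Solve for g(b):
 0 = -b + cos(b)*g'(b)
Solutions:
 g(b) = C1 + Integral(b/cos(b), b)


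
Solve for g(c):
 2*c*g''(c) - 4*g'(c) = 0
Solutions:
 g(c) = C1 + C2*c^3


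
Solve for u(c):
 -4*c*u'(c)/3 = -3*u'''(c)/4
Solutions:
 u(c) = C1 + Integral(C2*airyai(2*6^(1/3)*c/3) + C3*airybi(2*6^(1/3)*c/3), c)


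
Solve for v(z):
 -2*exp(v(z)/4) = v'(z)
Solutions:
 v(z) = 4*log(1/(C1 + 2*z)) + 8*log(2)


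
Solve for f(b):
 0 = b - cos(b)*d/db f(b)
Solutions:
 f(b) = C1 + Integral(b/cos(b), b)


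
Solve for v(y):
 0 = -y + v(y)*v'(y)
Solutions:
 v(y) = -sqrt(C1 + y^2)
 v(y) = sqrt(C1 + y^2)


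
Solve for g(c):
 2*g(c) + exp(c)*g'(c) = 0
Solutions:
 g(c) = C1*exp(2*exp(-c))


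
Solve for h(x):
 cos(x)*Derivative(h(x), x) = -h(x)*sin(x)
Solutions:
 h(x) = C1*cos(x)


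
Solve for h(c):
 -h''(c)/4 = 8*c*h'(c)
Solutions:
 h(c) = C1 + C2*erf(4*c)


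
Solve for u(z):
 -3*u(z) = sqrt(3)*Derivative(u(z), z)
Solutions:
 u(z) = C1*exp(-sqrt(3)*z)


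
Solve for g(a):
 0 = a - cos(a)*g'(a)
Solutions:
 g(a) = C1 + Integral(a/cos(a), a)


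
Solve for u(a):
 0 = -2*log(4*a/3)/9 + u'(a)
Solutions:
 u(a) = C1 + 2*a*log(a)/9 - 2*a*log(3)/9 - 2*a/9 + 4*a*log(2)/9


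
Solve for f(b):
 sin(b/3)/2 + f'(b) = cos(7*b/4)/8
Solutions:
 f(b) = C1 + sin(7*b/4)/14 + 3*cos(b/3)/2


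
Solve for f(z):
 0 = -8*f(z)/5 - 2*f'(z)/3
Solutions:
 f(z) = C1*exp(-12*z/5)


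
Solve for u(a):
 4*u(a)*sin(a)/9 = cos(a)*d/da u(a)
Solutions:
 u(a) = C1/cos(a)^(4/9)


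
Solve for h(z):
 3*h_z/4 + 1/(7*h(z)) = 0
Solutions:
 h(z) = -sqrt(C1 - 168*z)/21
 h(z) = sqrt(C1 - 168*z)/21


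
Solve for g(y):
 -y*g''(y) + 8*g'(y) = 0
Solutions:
 g(y) = C1 + C2*y^9


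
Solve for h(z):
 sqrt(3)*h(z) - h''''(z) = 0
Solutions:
 h(z) = C1*exp(-3^(1/8)*z) + C2*exp(3^(1/8)*z) + C3*sin(3^(1/8)*z) + C4*cos(3^(1/8)*z)


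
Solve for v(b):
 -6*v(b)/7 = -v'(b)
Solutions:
 v(b) = C1*exp(6*b/7)


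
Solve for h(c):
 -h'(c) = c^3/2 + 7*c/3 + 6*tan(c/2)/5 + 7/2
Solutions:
 h(c) = C1 - c^4/8 - 7*c^2/6 - 7*c/2 + 12*log(cos(c/2))/5


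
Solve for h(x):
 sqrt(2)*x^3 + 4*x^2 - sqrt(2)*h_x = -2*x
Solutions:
 h(x) = C1 + x^4/4 + 2*sqrt(2)*x^3/3 + sqrt(2)*x^2/2


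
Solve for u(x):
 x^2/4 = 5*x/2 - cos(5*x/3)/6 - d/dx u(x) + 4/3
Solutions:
 u(x) = C1 - x^3/12 + 5*x^2/4 + 4*x/3 - sin(5*x/3)/10


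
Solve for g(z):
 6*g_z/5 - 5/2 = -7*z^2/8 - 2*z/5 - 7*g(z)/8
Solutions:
 g(z) = C1*exp(-35*z/48) - z^2 + 16*z/7 - 68/245


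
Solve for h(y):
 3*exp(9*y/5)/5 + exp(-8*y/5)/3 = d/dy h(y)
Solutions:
 h(y) = C1 + exp(9*y/5)/3 - 5*exp(-8*y/5)/24


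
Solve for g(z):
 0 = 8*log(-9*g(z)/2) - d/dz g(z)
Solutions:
 -Integral(1/(log(-_y) - log(2) + 2*log(3)), (_y, g(z)))/8 = C1 - z


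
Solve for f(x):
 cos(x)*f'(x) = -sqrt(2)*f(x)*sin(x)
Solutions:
 f(x) = C1*cos(x)^(sqrt(2))


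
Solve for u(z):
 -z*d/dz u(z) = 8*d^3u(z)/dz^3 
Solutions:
 u(z) = C1 + Integral(C2*airyai(-z/2) + C3*airybi(-z/2), z)


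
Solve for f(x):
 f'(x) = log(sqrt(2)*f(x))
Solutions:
 -2*Integral(1/(2*log(_y) + log(2)), (_y, f(x))) = C1 - x


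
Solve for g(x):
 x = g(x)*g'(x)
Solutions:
 g(x) = -sqrt(C1 + x^2)
 g(x) = sqrt(C1 + x^2)


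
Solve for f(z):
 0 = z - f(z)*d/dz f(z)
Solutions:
 f(z) = -sqrt(C1 + z^2)
 f(z) = sqrt(C1 + z^2)


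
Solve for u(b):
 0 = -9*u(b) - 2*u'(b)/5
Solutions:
 u(b) = C1*exp(-45*b/2)


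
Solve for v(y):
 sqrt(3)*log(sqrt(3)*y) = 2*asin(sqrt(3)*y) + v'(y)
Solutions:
 v(y) = C1 + sqrt(3)*y*(log(y) - 1) - 2*y*asin(sqrt(3)*y) + sqrt(3)*y*log(3)/2 - 2*sqrt(3)*sqrt(1 - 3*y^2)/3


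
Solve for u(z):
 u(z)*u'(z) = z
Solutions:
 u(z) = -sqrt(C1 + z^2)
 u(z) = sqrt(C1 + z^2)


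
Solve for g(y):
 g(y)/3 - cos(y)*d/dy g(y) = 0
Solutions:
 g(y) = C1*(sin(y) + 1)^(1/6)/(sin(y) - 1)^(1/6)


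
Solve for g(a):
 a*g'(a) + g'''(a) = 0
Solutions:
 g(a) = C1 + Integral(C2*airyai(-a) + C3*airybi(-a), a)


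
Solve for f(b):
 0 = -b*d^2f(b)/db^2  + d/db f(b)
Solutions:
 f(b) = C1 + C2*b^2


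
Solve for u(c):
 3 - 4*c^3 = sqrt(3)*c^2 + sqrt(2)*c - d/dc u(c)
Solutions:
 u(c) = C1 + c^4 + sqrt(3)*c^3/3 + sqrt(2)*c^2/2 - 3*c


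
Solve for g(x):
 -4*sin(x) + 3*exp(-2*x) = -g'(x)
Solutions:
 g(x) = C1 - 4*cos(x) + 3*exp(-2*x)/2


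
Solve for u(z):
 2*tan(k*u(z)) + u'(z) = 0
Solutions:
 u(z) = Piecewise((-asin(exp(C1*k - 2*k*z))/k + pi/k, Ne(k, 0)), (nan, True))
 u(z) = Piecewise((asin(exp(C1*k - 2*k*z))/k, Ne(k, 0)), (nan, True))


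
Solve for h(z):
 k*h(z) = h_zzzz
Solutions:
 h(z) = C1*exp(-k^(1/4)*z) + C2*exp(k^(1/4)*z) + C3*exp(-I*k^(1/4)*z) + C4*exp(I*k^(1/4)*z)


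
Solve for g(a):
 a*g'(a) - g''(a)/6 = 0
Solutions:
 g(a) = C1 + C2*erfi(sqrt(3)*a)


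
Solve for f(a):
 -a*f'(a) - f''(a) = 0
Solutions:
 f(a) = C1 + C2*erf(sqrt(2)*a/2)


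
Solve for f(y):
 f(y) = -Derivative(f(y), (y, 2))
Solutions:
 f(y) = C1*sin(y) + C2*cos(y)
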